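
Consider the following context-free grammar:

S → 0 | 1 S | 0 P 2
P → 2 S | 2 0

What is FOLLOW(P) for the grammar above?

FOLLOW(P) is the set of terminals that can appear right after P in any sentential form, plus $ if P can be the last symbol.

We compute FOLLOW(P) using the standard algorithm.
FOLLOW(S) starts with {$}.
FIRST(P) = {2}
FIRST(S) = {0, 1}
FOLLOW(P) = {2}
FOLLOW(S) = {$, 2}
Therefore, FOLLOW(P) = {2}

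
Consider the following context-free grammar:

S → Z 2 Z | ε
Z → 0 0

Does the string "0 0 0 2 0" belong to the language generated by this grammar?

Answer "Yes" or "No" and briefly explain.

No - no valid derivation exists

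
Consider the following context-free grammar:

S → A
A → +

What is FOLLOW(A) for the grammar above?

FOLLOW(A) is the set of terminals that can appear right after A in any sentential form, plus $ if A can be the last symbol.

We compute FOLLOW(A) using the standard algorithm.
FOLLOW(S) starts with {$}.
FIRST(A) = {+}
FIRST(S) = {+}
FOLLOW(A) = {$}
FOLLOW(S) = {$}
Therefore, FOLLOW(A) = {$}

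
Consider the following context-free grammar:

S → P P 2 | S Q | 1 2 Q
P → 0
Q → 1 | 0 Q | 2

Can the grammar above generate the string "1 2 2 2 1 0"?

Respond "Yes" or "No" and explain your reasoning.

No - no valid derivation exists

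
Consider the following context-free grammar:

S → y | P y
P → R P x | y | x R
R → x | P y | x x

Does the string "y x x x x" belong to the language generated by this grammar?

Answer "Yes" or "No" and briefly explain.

No - no valid derivation exists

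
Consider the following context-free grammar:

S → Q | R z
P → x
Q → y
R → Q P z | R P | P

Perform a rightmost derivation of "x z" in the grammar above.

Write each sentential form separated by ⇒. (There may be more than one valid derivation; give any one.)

S ⇒ R z ⇒ P z ⇒ x z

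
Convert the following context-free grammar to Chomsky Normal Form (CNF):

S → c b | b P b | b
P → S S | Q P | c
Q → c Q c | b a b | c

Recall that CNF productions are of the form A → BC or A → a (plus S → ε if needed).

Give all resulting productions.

TC → c; TB → b; S → b; P → c; TA → a; Q → c; S → TC TB; S → TB X0; X0 → P TB; P → S S; P → Q P; Q → TC X1; X1 → Q TC; Q → TB X2; X2 → TA TB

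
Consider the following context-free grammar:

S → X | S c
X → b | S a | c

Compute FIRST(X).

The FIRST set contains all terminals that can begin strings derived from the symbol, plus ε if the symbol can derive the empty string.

We compute FIRST(X) using the standard algorithm.
FIRST(S) = {b, c}
FIRST(X) = {b, c}
Therefore, FIRST(X) = {b, c}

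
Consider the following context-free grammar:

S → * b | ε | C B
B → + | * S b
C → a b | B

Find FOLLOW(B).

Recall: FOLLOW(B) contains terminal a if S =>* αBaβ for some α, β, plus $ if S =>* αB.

We compute FOLLOW(B) using the standard algorithm.
FOLLOW(S) starts with {$}.
FIRST(B) = {*, +}
FIRST(C) = {*, +, a}
FIRST(S) = {*, +, a, ε}
FOLLOW(B) = {$, *, +, b}
FOLLOW(C) = {*, +}
FOLLOW(S) = {$, b}
Therefore, FOLLOW(B) = {$, *, +, b}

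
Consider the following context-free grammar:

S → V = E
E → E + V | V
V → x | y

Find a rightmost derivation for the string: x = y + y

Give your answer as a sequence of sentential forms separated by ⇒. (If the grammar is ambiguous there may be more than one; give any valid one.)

S ⇒ V = E ⇒ V = E + V ⇒ V = E + y ⇒ V = V + y ⇒ V = y + y ⇒ x = y + y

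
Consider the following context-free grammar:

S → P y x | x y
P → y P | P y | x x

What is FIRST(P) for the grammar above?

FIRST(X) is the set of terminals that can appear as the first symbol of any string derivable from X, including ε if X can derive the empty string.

We compute FIRST(P) using the standard algorithm.
FIRST(P) = {x, y}
FIRST(S) = {x, y}
Therefore, FIRST(P) = {x, y}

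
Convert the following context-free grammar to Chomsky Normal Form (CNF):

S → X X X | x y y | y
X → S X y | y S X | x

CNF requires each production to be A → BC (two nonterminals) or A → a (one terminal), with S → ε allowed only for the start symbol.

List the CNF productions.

TX → x; TY → y; S → y; X → x; S → X X0; X0 → X X; S → TX X1; X1 → TY TY; X → S X2; X2 → X TY; X → TY X3; X3 → S X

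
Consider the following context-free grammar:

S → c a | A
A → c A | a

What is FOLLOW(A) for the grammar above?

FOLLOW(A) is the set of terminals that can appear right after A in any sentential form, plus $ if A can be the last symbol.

We compute FOLLOW(A) using the standard algorithm.
FOLLOW(S) starts with {$}.
FIRST(A) = {a, c}
FIRST(S) = {a, c}
FOLLOW(A) = {$}
FOLLOW(S) = {$}
Therefore, FOLLOW(A) = {$}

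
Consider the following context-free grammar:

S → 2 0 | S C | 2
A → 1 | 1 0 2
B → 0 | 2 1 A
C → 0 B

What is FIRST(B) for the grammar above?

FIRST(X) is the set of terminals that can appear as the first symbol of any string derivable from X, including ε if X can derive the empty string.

We compute FIRST(B) using the standard algorithm.
FIRST(A) = {1}
FIRST(B) = {0, 2}
FIRST(C) = {0}
FIRST(S) = {2}
Therefore, FIRST(B) = {0, 2}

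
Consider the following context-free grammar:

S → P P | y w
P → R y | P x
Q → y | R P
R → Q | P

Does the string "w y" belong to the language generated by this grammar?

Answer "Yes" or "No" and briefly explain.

No - no valid derivation exists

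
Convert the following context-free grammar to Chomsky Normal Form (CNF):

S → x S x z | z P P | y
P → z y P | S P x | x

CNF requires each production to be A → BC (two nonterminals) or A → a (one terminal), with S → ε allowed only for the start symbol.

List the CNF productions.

TX → x; TZ → z; S → y; TY → y; P → x; S → TX X0; X0 → S X1; X1 → TX TZ; S → TZ X2; X2 → P P; P → TZ X3; X3 → TY P; P → S X4; X4 → P TX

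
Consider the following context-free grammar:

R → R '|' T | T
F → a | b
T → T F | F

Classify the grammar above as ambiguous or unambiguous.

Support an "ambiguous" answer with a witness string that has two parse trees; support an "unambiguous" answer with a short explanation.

Unambiguous - every string in the language has a unique parse tree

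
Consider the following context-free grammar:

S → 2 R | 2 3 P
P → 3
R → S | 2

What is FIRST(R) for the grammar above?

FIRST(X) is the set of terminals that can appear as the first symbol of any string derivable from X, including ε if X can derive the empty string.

We compute FIRST(R) using the standard algorithm.
FIRST(P) = {3}
FIRST(R) = {2}
FIRST(S) = {2}
Therefore, FIRST(R) = {2}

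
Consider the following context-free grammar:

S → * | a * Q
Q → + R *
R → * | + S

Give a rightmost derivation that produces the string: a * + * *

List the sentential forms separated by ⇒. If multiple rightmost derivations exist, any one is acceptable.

S ⇒ a * Q ⇒ a * + R * ⇒ a * + * *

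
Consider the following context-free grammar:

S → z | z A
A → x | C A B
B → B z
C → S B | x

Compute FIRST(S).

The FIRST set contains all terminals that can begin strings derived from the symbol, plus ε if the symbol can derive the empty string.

We compute FIRST(S) using the standard algorithm.
FIRST(A) = {x, z}
FIRST(B) = {}
FIRST(C) = {x, z}
FIRST(S) = {z}
Therefore, FIRST(S) = {z}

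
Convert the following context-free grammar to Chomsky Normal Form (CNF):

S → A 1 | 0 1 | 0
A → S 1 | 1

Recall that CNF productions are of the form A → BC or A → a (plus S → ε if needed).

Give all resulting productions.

T1 → 1; T0 → 0; S → 0; A → 1; S → A T1; S → T0 T1; A → S T1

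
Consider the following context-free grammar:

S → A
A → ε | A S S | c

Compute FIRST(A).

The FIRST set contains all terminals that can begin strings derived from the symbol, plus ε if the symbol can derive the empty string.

We compute FIRST(A) using the standard algorithm.
FIRST(A) = {c, ε}
FIRST(S) = {c, ε}
Therefore, FIRST(A) = {c, ε}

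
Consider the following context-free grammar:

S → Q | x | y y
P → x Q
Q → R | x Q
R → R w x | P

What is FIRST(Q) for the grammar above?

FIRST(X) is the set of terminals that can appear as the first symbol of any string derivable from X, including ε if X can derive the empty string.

We compute FIRST(Q) using the standard algorithm.
FIRST(P) = {x}
FIRST(Q) = {x}
FIRST(R) = {x}
FIRST(S) = {x, y}
Therefore, FIRST(Q) = {x}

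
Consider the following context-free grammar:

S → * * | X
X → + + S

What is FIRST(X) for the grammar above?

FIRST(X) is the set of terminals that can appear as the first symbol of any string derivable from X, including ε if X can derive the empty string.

We compute FIRST(X) using the standard algorithm.
FIRST(S) = {*, +}
FIRST(X) = {+}
Therefore, FIRST(X) = {+}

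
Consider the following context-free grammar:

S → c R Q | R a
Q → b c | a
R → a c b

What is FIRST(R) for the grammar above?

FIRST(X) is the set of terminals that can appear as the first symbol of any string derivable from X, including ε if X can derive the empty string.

We compute FIRST(R) using the standard algorithm.
FIRST(Q) = {a, b}
FIRST(R) = {a}
FIRST(S) = {a, c}
Therefore, FIRST(R) = {a}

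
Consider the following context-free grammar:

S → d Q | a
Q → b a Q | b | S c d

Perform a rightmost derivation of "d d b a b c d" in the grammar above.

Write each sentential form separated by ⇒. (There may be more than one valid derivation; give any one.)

S ⇒ d Q ⇒ d S c d ⇒ d d Q c d ⇒ d d b a Q c d ⇒ d d b a b c d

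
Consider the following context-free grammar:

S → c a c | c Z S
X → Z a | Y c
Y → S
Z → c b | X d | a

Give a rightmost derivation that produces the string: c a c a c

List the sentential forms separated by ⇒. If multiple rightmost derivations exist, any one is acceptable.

S ⇒ c Z S ⇒ c Z c a c ⇒ c a c a c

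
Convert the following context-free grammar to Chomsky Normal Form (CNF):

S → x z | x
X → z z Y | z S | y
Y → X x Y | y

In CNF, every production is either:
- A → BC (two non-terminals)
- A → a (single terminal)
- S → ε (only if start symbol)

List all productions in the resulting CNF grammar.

TX → x; TZ → z; S → x; X → y; Y → y; S → TX TZ; X → TZ X0; X0 → TZ Y; X → TZ S; Y → X X1; X1 → TX Y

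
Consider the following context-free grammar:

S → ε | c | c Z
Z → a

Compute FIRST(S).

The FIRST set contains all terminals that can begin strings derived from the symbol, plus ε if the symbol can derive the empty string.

We compute FIRST(S) using the standard algorithm.
FIRST(S) = {c, ε}
FIRST(Z) = {a}
Therefore, FIRST(S) = {c, ε}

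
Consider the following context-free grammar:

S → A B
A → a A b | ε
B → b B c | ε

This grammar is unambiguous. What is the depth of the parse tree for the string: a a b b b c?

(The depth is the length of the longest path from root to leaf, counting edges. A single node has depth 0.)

4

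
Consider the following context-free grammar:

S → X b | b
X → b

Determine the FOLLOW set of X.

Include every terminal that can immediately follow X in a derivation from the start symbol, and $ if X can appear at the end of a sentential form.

We compute FOLLOW(X) using the standard algorithm.
FOLLOW(S) starts with {$}.
FIRST(S) = {b}
FIRST(X) = {b}
FOLLOW(S) = {$}
FOLLOW(X) = {b}
Therefore, FOLLOW(X) = {b}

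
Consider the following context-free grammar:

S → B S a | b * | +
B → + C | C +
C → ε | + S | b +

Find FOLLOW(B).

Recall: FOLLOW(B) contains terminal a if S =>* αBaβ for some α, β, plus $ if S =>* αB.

We compute FOLLOW(B) using the standard algorithm.
FOLLOW(S) starts with {$}.
FIRST(B) = {+, b}
FIRST(C) = {+, b, ε}
FIRST(S) = {+, b}
FOLLOW(B) = {+, b}
FOLLOW(C) = {+, b}
FOLLOW(S) = {$, +, a, b}
Therefore, FOLLOW(B) = {+, b}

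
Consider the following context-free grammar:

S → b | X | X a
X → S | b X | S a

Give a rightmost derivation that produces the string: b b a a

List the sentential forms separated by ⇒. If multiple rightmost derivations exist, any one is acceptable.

S ⇒ X a ⇒ b X a ⇒ b S a a ⇒ b b a a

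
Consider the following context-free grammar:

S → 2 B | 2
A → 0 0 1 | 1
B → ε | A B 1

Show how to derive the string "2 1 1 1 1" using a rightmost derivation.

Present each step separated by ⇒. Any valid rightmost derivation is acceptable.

S ⇒ 2 B ⇒ 2 A B 1 ⇒ 2 A A B 1 1 ⇒ 2 A A 1 1 ⇒ 2 A 1 1 1 ⇒ 2 1 1 1 1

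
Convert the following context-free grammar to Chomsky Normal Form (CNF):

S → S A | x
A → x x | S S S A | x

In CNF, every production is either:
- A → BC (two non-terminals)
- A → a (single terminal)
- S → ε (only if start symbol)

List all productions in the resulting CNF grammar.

S → x; TX → x; A → x; S → S A; A → TX TX; A → S X0; X0 → S X1; X1 → S A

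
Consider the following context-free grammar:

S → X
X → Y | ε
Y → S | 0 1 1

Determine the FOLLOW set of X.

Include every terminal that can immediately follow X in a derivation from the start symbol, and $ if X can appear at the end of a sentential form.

We compute FOLLOW(X) using the standard algorithm.
FOLLOW(S) starts with {$}.
FIRST(S) = {0, ε}
FIRST(X) = {0, ε}
FIRST(Y) = {0, ε}
FOLLOW(S) = {$}
FOLLOW(X) = {$}
FOLLOW(Y) = {$}
Therefore, FOLLOW(X) = {$}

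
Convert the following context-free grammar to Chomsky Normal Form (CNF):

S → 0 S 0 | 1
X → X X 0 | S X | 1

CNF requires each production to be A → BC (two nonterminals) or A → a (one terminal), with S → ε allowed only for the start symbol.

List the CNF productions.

T0 → 0; S → 1; X → 1; S → T0 X0; X0 → S T0; X → X X1; X1 → X T0; X → S X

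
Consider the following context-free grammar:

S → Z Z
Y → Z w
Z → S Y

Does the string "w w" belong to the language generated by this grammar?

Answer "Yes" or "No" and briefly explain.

No - no valid derivation exists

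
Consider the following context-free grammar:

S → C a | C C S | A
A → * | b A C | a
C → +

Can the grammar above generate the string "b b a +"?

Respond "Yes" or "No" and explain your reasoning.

No - no valid derivation exists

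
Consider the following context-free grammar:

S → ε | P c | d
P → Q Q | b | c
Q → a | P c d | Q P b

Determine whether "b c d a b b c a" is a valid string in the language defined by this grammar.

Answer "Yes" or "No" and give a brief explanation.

No - no valid derivation exists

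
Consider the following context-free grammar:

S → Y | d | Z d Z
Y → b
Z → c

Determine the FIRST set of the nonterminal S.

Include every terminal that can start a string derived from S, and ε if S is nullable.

We compute FIRST(S) using the standard algorithm.
FIRST(S) = {b, c, d}
FIRST(Y) = {b}
FIRST(Z) = {c}
Therefore, FIRST(S) = {b, c, d}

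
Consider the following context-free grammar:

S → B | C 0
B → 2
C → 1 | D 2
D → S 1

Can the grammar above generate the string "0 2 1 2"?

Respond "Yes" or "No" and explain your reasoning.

No - no valid derivation exists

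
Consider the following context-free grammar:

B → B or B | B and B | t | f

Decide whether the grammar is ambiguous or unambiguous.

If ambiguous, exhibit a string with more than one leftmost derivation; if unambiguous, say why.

Ambiguous - the string 'f or t and f and t or t' has two distinct leftmost derivations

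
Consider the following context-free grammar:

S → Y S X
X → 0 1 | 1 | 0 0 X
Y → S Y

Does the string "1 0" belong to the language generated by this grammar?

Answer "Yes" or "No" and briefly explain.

No - no valid derivation exists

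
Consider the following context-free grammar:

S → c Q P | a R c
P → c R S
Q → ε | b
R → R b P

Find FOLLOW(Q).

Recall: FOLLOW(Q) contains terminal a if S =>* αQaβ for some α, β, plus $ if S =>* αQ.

We compute FOLLOW(Q) using the standard algorithm.
FOLLOW(S) starts with {$}.
FIRST(P) = {c}
FIRST(Q) = {b, ε}
FIRST(R) = {}
FIRST(S) = {a, c}
FOLLOW(P) = {$, a, b, c}
FOLLOW(Q) = {c}
FOLLOW(R) = {a, b, c}
FOLLOW(S) = {$, a, b, c}
Therefore, FOLLOW(Q) = {c}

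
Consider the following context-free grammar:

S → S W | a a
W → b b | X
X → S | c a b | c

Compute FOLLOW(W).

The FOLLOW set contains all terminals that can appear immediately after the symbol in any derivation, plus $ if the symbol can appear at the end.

We compute FOLLOW(W) using the standard algorithm.
FOLLOW(S) starts with {$}.
FIRST(S) = {a}
FIRST(W) = {a, b, c}
FIRST(X) = {a, c}
FOLLOW(S) = {$, a, b, c}
FOLLOW(W) = {$, a, b, c}
FOLLOW(X) = {$, a, b, c}
Therefore, FOLLOW(W) = {$, a, b, c}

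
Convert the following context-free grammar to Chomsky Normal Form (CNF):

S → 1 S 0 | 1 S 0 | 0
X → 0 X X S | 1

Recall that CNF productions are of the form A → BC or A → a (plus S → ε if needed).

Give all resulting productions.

T1 → 1; T0 → 0; S → 0; X → 1; S → T1 X0; X0 → S T0; S → T1 X1; X1 → S T0; X → T0 X2; X2 → X X3; X3 → X S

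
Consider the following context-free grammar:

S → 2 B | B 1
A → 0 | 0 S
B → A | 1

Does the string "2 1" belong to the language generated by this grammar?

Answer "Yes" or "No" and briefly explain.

Yes - a valid derivation exists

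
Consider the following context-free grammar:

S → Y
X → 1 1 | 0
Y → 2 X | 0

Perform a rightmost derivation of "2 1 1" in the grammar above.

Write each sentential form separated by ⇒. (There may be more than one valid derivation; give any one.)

S ⇒ Y ⇒ 2 X ⇒ 2 1 1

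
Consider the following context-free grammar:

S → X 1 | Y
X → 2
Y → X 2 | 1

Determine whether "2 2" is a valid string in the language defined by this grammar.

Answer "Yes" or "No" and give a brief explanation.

Yes - a valid derivation exists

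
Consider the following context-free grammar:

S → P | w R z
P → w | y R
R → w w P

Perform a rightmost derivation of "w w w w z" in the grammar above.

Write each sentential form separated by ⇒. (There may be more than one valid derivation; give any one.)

S ⇒ w R z ⇒ w w w P z ⇒ w w w w z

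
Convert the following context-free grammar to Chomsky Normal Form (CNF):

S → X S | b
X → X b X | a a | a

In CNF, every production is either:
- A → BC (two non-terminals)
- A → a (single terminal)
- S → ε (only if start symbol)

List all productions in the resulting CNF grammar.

S → b; TB → b; TA → a; X → a; S → X S; X → X X0; X0 → TB X; X → TA TA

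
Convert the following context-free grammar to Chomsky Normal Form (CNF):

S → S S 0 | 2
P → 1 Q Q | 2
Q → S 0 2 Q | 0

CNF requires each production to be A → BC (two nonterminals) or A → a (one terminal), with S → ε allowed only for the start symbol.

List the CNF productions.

T0 → 0; S → 2; T1 → 1; P → 2; T2 → 2; Q → 0; S → S X0; X0 → S T0; P → T1 X1; X1 → Q Q; Q → S X2; X2 → T0 X3; X3 → T2 Q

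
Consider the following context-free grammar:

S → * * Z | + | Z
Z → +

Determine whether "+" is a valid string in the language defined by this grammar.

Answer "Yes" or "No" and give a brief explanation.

Yes - a valid derivation exists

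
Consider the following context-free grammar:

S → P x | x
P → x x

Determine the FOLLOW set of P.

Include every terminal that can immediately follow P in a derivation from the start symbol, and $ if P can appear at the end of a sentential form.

We compute FOLLOW(P) using the standard algorithm.
FOLLOW(S) starts with {$}.
FIRST(P) = {x}
FIRST(S) = {x}
FOLLOW(P) = {x}
FOLLOW(S) = {$}
Therefore, FOLLOW(P) = {x}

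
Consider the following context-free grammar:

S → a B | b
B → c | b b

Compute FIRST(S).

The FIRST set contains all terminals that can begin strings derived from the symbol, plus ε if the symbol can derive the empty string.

We compute FIRST(S) using the standard algorithm.
FIRST(B) = {b, c}
FIRST(S) = {a, b}
Therefore, FIRST(S) = {a, b}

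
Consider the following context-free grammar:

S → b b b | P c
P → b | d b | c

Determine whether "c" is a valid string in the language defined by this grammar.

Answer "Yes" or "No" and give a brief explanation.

No - no valid derivation exists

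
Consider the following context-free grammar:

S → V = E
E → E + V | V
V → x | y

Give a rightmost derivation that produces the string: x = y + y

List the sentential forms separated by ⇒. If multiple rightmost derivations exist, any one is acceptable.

S ⇒ V = E ⇒ V = E + V ⇒ V = E + y ⇒ V = V + y ⇒ V = y + y ⇒ x = y + y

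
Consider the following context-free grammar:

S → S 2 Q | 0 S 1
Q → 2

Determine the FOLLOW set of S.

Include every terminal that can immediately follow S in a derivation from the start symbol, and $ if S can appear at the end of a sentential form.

We compute FOLLOW(S) using the standard algorithm.
FOLLOW(S) starts with {$}.
FIRST(Q) = {2}
FIRST(S) = {0}
FOLLOW(Q) = {$, 1, 2}
FOLLOW(S) = {$, 1, 2}
Therefore, FOLLOW(S) = {$, 1, 2}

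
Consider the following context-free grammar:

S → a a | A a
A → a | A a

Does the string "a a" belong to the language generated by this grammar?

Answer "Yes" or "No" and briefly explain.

Yes - a valid derivation exists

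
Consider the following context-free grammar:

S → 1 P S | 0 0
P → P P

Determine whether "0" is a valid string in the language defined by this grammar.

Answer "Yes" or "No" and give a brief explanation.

No - no valid derivation exists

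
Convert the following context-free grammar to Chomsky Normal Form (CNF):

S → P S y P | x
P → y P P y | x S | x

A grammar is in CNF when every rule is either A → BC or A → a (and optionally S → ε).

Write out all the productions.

TY → y; S → x; TX → x; P → x; S → P X0; X0 → S X1; X1 → TY P; P → TY X2; X2 → P X3; X3 → P TY; P → TX S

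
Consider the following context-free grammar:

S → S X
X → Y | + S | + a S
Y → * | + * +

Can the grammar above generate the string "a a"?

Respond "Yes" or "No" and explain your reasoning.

No - no valid derivation exists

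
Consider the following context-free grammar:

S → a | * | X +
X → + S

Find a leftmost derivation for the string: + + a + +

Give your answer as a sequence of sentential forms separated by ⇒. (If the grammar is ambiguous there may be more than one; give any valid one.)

S ⇒ X + ⇒ + S + ⇒ + X + + ⇒ + + S + + ⇒ + + a + +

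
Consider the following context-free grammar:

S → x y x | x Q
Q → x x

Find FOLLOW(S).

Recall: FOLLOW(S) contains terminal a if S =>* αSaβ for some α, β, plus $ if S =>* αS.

We compute FOLLOW(S) using the standard algorithm.
FOLLOW(S) starts with {$}.
FIRST(Q) = {x}
FIRST(S) = {x}
FOLLOW(Q) = {$}
FOLLOW(S) = {$}
Therefore, FOLLOW(S) = {$}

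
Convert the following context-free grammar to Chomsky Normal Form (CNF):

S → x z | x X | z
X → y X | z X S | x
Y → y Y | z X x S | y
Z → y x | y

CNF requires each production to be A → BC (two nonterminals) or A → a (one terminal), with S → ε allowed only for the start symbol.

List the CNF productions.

TX → x; TZ → z; S → z; TY → y; X → x; Y → y; Z → y; S → TX TZ; S → TX X; X → TY X; X → TZ X0; X0 → X S; Y → TY Y; Y → TZ X1; X1 → X X2; X2 → TX S; Z → TY TX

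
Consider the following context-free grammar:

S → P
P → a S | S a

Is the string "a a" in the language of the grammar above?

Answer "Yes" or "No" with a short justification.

No - no valid derivation exists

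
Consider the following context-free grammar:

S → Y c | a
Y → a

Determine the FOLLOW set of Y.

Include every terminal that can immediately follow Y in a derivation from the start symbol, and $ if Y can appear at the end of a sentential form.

We compute FOLLOW(Y) using the standard algorithm.
FOLLOW(S) starts with {$}.
FIRST(S) = {a}
FIRST(Y) = {a}
FOLLOW(S) = {$}
FOLLOW(Y) = {c}
Therefore, FOLLOW(Y) = {c}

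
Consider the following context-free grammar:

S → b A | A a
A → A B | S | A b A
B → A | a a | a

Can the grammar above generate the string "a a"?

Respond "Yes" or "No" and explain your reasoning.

No - no valid derivation exists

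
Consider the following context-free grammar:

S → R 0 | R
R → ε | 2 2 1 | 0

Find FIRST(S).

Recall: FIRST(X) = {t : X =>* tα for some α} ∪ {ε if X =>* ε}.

We compute FIRST(S) using the standard algorithm.
FIRST(R) = {0, 2, ε}
FIRST(S) = {0, 2, ε}
Therefore, FIRST(S) = {0, 2, ε}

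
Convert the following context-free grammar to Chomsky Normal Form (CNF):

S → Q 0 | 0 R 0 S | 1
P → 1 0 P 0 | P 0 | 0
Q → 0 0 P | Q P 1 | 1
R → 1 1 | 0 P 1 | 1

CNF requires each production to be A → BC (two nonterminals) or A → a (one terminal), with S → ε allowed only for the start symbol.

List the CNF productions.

T0 → 0; S → 1; T1 → 1; P → 0; Q → 1; R → 1; S → Q T0; S → T0 X0; X0 → R X1; X1 → T0 S; P → T1 X2; X2 → T0 X3; X3 → P T0; P → P T0; Q → T0 X4; X4 → T0 P; Q → Q X5; X5 → P T1; R → T1 T1; R → T0 X6; X6 → P T1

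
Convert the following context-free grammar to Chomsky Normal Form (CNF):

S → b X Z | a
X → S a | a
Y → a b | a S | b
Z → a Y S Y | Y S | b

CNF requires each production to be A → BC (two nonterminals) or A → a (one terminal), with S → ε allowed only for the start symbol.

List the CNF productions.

TB → b; S → a; TA → a; X → a; Y → b; Z → b; S → TB X0; X0 → X Z; X → S TA; Y → TA TB; Y → TA S; Z → TA X1; X1 → Y X2; X2 → S Y; Z → Y S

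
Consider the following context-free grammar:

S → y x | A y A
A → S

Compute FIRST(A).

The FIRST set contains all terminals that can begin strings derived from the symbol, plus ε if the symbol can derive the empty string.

We compute FIRST(A) using the standard algorithm.
FIRST(A) = {y}
FIRST(S) = {y}
Therefore, FIRST(A) = {y}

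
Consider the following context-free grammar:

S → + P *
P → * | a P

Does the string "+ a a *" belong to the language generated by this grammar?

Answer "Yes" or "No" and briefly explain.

No - no valid derivation exists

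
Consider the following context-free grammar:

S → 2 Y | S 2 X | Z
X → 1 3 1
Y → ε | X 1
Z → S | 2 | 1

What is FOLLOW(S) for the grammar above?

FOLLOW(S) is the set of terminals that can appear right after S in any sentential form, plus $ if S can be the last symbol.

We compute FOLLOW(S) using the standard algorithm.
FOLLOW(S) starts with {$}.
FIRST(S) = {1, 2}
FIRST(X) = {1}
FIRST(Y) = {1, ε}
FIRST(Z) = {1, 2}
FOLLOW(S) = {$, 2}
FOLLOW(X) = {$, 1, 2}
FOLLOW(Y) = {$, 2}
FOLLOW(Z) = {$, 2}
Therefore, FOLLOW(S) = {$, 2}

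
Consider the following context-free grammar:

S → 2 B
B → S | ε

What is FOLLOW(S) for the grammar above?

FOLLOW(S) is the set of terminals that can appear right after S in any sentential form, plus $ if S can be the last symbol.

We compute FOLLOW(S) using the standard algorithm.
FOLLOW(S) starts with {$}.
FIRST(B) = {2, ε}
FIRST(S) = {2}
FOLLOW(B) = {$}
FOLLOW(S) = {$}
Therefore, FOLLOW(S) = {$}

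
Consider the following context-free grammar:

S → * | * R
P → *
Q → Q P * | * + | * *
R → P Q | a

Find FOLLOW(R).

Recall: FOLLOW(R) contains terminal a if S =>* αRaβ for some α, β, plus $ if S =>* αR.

We compute FOLLOW(R) using the standard algorithm.
FOLLOW(S) starts with {$}.
FIRST(P) = {*}
FIRST(Q) = {*}
FIRST(R) = {*, a}
FIRST(S) = {*}
FOLLOW(P) = {*}
FOLLOW(Q) = {$, *}
FOLLOW(R) = {$}
FOLLOW(S) = {$}
Therefore, FOLLOW(R) = {$}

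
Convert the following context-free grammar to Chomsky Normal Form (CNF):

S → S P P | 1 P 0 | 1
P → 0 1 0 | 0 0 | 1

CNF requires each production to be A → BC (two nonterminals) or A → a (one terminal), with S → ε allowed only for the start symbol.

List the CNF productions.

T1 → 1; T0 → 0; S → 1; P → 1; S → S X0; X0 → P P; S → T1 X1; X1 → P T0; P → T0 X2; X2 → T1 T0; P → T0 T0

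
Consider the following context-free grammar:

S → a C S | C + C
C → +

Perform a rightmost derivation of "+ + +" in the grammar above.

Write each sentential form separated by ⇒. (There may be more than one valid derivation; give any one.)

S ⇒ C + C ⇒ C + + ⇒ + + +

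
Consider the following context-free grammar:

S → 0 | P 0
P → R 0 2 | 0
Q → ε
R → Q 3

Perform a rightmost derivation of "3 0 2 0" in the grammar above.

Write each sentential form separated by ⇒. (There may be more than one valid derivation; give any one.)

S ⇒ P 0 ⇒ R 0 2 0 ⇒ Q 3 0 2 0 ⇒ 3 0 2 0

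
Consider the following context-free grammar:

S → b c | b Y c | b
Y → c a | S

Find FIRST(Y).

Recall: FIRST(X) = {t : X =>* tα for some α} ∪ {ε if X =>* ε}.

We compute FIRST(Y) using the standard algorithm.
FIRST(S) = {b}
FIRST(Y) = {b, c}
Therefore, FIRST(Y) = {b, c}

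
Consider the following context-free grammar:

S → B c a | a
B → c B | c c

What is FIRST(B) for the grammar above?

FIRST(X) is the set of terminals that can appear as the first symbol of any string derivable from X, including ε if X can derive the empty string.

We compute FIRST(B) using the standard algorithm.
FIRST(B) = {c}
FIRST(S) = {a, c}
Therefore, FIRST(B) = {c}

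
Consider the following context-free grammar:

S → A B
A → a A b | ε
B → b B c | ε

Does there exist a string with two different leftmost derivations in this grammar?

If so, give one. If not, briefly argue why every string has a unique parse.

No - every string in the language has a unique leftmost derivation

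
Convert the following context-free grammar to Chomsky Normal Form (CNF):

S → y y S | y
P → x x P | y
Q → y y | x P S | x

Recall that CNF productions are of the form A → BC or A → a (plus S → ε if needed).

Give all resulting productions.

TY → y; S → y; TX → x; P → y; Q → x; S → TY X0; X0 → TY S; P → TX X1; X1 → TX P; Q → TY TY; Q → TX X2; X2 → P S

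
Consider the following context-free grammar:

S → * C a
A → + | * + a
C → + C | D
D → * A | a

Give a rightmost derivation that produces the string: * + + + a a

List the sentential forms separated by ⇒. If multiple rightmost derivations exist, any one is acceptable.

S ⇒ * C a ⇒ * + C a ⇒ * + + C a ⇒ * + + + C a ⇒ * + + + D a ⇒ * + + + a a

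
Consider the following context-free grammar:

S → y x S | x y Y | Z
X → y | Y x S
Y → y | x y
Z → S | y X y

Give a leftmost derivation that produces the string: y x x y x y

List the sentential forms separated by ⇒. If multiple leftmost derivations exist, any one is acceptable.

S ⇒ y x S ⇒ y x x y Y ⇒ y x x y x y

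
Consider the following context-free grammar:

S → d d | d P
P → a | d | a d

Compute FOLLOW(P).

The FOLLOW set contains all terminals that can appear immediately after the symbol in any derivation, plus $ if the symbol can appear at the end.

We compute FOLLOW(P) using the standard algorithm.
FOLLOW(S) starts with {$}.
FIRST(P) = {a, d}
FIRST(S) = {d}
FOLLOW(P) = {$}
FOLLOW(S) = {$}
Therefore, FOLLOW(P) = {$}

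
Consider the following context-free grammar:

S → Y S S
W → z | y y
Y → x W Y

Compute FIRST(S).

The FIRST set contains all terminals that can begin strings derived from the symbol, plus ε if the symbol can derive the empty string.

We compute FIRST(S) using the standard algorithm.
FIRST(S) = {x}
FIRST(W) = {y, z}
FIRST(Y) = {x}
Therefore, FIRST(S) = {x}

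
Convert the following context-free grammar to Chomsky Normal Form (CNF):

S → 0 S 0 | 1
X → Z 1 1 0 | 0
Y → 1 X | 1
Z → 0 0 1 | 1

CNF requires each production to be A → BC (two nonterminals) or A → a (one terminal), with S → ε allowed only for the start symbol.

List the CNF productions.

T0 → 0; S → 1; T1 → 1; X → 0; Y → 1; Z → 1; S → T0 X0; X0 → S T0; X → Z X1; X1 → T1 X2; X2 → T1 T0; Y → T1 X; Z → T0 X3; X3 → T0 T1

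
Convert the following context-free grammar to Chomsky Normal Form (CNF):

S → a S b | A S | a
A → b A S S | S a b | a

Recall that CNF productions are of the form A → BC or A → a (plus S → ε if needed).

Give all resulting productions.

TA → a; TB → b; S → a; A → a; S → TA X0; X0 → S TB; S → A S; A → TB X1; X1 → A X2; X2 → S S; A → S X3; X3 → TA TB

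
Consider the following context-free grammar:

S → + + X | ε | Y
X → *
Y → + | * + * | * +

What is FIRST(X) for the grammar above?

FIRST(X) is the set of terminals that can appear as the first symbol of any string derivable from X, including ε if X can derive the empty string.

We compute FIRST(X) using the standard algorithm.
FIRST(S) = {*, +, ε}
FIRST(X) = {*}
FIRST(Y) = {*, +}
Therefore, FIRST(X) = {*}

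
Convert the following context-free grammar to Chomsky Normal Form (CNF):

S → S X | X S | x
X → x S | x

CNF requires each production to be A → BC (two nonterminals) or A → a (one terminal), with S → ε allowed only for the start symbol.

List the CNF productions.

S → x; TX → x; X → x; S → S X; S → X S; X → TX S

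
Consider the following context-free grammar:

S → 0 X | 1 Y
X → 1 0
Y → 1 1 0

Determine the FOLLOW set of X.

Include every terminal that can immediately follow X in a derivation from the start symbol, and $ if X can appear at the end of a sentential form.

We compute FOLLOW(X) using the standard algorithm.
FOLLOW(S) starts with {$}.
FIRST(S) = {0, 1}
FIRST(X) = {1}
FIRST(Y) = {1}
FOLLOW(S) = {$}
FOLLOW(X) = {$}
FOLLOW(Y) = {$}
Therefore, FOLLOW(X) = {$}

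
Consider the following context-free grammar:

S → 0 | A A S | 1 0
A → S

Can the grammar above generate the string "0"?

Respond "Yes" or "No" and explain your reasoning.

Yes - a valid derivation exists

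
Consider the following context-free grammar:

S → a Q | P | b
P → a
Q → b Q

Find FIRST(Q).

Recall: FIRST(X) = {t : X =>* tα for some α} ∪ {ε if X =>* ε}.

We compute FIRST(Q) using the standard algorithm.
FIRST(P) = {a}
FIRST(Q) = {b}
FIRST(S) = {a, b}
Therefore, FIRST(Q) = {b}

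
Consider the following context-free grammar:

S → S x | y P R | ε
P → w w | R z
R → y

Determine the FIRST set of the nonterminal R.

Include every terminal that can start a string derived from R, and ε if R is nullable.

We compute FIRST(R) using the standard algorithm.
FIRST(P) = {w, y}
FIRST(R) = {y}
FIRST(S) = {x, y, ε}
Therefore, FIRST(R) = {y}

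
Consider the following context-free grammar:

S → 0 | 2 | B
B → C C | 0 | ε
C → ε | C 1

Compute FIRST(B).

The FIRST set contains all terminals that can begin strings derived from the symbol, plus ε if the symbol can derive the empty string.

We compute FIRST(B) using the standard algorithm.
FIRST(B) = {0, 1, ε}
FIRST(C) = {1, ε}
FIRST(S) = {0, 1, 2, ε}
Therefore, FIRST(B) = {0, 1, ε}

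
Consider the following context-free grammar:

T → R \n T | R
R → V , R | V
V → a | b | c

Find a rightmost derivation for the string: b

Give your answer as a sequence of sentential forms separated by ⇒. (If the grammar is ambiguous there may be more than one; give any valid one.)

T ⇒ R ⇒ V ⇒ b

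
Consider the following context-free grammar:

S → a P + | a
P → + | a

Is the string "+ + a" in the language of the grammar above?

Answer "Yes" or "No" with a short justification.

No - no valid derivation exists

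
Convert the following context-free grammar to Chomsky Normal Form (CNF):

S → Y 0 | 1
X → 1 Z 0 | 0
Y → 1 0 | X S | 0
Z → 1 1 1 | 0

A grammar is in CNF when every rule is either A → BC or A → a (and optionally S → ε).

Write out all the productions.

T0 → 0; S → 1; T1 → 1; X → 0; Y → 0; Z → 0; S → Y T0; X → T1 X0; X0 → Z T0; Y → T1 T0; Y → X S; Z → T1 X1; X1 → T1 T1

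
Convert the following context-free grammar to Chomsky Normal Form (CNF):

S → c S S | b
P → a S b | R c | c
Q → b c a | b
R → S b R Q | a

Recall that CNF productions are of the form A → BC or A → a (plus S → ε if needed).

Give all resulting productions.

TC → c; S → b; TA → a; TB → b; P → c; Q → b; R → a; S → TC X0; X0 → S S; P → TA X1; X1 → S TB; P → R TC; Q → TB X2; X2 → TC TA; R → S X3; X3 → TB X4; X4 → R Q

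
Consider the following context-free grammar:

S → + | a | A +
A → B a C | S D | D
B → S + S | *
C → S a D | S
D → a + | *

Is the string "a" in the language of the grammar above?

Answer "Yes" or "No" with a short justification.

Yes - a valid derivation exists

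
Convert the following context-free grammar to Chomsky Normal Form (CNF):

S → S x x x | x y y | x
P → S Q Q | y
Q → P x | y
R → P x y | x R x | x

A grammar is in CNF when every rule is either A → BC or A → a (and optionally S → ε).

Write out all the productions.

TX → x; TY → y; S → x; P → y; Q → y; R → x; S → S X0; X0 → TX X1; X1 → TX TX; S → TX X2; X2 → TY TY; P → S X3; X3 → Q Q; Q → P TX; R → P X4; X4 → TX TY; R → TX X5; X5 → R TX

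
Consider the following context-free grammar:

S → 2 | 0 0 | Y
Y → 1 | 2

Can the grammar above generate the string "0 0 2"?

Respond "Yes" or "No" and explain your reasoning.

No - no valid derivation exists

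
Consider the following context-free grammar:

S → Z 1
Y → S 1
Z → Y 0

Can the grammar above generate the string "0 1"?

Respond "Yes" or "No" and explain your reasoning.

No - no valid derivation exists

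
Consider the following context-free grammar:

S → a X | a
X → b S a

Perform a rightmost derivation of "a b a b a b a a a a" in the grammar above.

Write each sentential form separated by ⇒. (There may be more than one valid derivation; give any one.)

S ⇒ a X ⇒ a b S a ⇒ a b a X a ⇒ a b a b S a a ⇒ a b a b a X a a ⇒ a b a b a b S a a a ⇒ a b a b a b a a a a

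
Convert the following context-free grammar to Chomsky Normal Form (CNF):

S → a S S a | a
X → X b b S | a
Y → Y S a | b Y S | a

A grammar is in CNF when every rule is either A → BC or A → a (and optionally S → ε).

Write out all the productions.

TA → a; S → a; TB → b; X → a; Y → a; S → TA X0; X0 → S X1; X1 → S TA; X → X X2; X2 → TB X3; X3 → TB S; Y → Y X4; X4 → S TA; Y → TB X5; X5 → Y S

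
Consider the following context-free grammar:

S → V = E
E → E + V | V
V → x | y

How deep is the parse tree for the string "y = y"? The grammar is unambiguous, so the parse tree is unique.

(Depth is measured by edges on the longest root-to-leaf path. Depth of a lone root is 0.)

3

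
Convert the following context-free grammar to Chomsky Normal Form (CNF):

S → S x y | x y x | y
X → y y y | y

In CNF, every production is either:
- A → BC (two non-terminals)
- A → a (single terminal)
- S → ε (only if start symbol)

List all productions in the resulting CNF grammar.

TX → x; TY → y; S → y; X → y; S → S X0; X0 → TX TY; S → TX X1; X1 → TY TX; X → TY X2; X2 → TY TY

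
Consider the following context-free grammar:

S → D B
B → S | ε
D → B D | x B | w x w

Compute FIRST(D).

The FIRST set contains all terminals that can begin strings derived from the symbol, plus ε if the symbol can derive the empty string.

We compute FIRST(D) using the standard algorithm.
FIRST(B) = {w, x, ε}
FIRST(D) = {w, x}
FIRST(S) = {w, x}
Therefore, FIRST(D) = {w, x}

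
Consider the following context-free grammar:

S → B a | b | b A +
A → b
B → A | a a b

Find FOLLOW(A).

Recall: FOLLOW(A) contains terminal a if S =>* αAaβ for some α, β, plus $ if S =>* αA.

We compute FOLLOW(A) using the standard algorithm.
FOLLOW(S) starts with {$}.
FIRST(A) = {b}
FIRST(B) = {a, b}
FIRST(S) = {a, b}
FOLLOW(A) = {+, a}
FOLLOW(B) = {a}
FOLLOW(S) = {$}
Therefore, FOLLOW(A) = {+, a}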